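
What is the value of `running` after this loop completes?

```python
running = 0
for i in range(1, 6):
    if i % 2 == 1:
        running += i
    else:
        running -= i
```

Add odd, subtract even
`running` takes the values: 0 → 1 → -1 → 2 → -2 → 3

Answer: 3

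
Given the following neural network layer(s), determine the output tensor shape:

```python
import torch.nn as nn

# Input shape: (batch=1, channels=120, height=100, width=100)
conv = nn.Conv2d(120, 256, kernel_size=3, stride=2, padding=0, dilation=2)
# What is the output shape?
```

Input: (1, 120, 100, 100) -> Output: (1, 256, 48, 48)

Answer: (1, 256, 48, 48)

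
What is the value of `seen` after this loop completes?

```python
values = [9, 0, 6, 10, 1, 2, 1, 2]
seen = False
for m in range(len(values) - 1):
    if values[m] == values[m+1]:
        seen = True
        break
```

Check consecutive duplicates in [9, 0, 6, 10, 1, 2, 1, 2]
`seen` takes the values: False

Answer: False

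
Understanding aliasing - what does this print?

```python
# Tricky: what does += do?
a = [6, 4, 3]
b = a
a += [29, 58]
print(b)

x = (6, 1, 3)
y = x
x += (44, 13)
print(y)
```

Key concept: += behavior differs for mutable vs immutable.
Step by step:
`a = [6, 4, 3]` → a = [6, 4, 3]
`b = a` → b = [6, 4, 3] (same object as a)
`a += [29, 58]` → a = [6, 4, 3, 29, 58] (same object as b); b = [6, 4, 3, 29, 58] (same object as a)
`print(b)` → prints [6, 4, 3, 29, 58]
`x = (6, 1, 3)` → x = (6, 1, 3)
`y = x` → y = (6, 1, 3)
`x += (44, 13)` → x = (6, 1, 3, 44, 13)
`print(y)` → prints (6, 1, 3)

Answer:
[6, 4, 3, 29, 58]
(6, 1, 3)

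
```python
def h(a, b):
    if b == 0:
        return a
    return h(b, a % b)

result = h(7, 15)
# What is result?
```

h(7, 15) -> h(15, 7) -> h(7, 1) -> h(1, 0) -> 1

Answer: 1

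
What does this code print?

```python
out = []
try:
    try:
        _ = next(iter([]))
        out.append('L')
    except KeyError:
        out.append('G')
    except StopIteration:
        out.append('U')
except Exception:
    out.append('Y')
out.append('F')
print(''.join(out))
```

Execution trace: 'U' (inner except StopIteration) → 'F' (after the try/except). Output: UF

Answer: UF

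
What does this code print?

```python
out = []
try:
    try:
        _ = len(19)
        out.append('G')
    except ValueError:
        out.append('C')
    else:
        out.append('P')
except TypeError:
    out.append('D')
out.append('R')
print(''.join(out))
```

Execution trace: 'D' (outer except TypeError) → 'R' (after the try/except). Output: DR

Answer: DR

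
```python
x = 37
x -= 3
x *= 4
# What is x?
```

Trace:
`x = 37` → x = 37
`x -= 3` → x = 34
`x *= 4` → x = 136
So x = 136

Answer: 136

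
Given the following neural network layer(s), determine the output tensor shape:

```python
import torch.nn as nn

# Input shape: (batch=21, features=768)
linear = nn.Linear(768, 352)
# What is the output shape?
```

Input: (21, 768) -> Output: (21, 352)

Answer: (21, 352)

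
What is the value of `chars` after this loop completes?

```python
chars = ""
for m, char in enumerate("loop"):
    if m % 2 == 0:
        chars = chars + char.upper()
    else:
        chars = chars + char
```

Uppercase even positions in 'loop'
`chars` takes the values: "" → "L" → "Lo" → "LoO" → "LoOp"

Answer: "LoOp"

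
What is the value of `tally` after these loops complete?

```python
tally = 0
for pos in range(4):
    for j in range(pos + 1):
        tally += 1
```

Triangle: 1 + 2 + ... + 4
`tally` takes the values: 0 → 1 → 2 → 3 → 4 → 5 → 6 → 7 → 8 → 9 → 10

Answer: 10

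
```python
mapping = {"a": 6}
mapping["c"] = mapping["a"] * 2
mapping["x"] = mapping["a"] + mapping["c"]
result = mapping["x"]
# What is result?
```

Trace:
`mapping = {"a": 6}` → mapping = {'a': 6}
`mapping["c"] = mapping["a"] * 2` → mapping = {'a': 6, 'c': 12}
`mapping["x"] = mapping["a"] + mapping["c"]` → mapping = {'a': 6, 'c': 12, 'x': 18}
`result = mapping["x"]` → result = 18
So result = 18

Answer: 18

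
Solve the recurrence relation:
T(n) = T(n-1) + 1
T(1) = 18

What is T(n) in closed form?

Unrolling: T(n) = T(1) + 1·(n-1) = 18 + 1(n-1) = n + 17.

Answer: T(n) = n + 17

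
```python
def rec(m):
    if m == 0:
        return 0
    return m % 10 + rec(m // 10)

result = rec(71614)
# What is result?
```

Sum of digits of 71614: 4 + 1 + 6 + 1 + 7 = 19

Answer: 19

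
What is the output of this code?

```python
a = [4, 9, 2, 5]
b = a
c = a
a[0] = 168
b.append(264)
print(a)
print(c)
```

Key concept: multiple aliases.
Step by step:
`a = [4, 9, 2, 5]` → a = [4, 9, 2, 5]
`b = a` → b = [4, 9, 2, 5] (same object as a)
`c = a` → c = [4, 9, 2, 5] (same object as a, b)
`a[0] = 168` → a = [168, 9, 2, 5] (same object as b, c); b = [168, 9, 2, 5] (same object as a, c); c = [168, 9, 2, 5] (same object as a, b)
`b.append(264)` → a = [168, 9, 2, 5, 264] (same object as b, c); b = [168, 9, 2, 5, 264] (same object as a, c); c = [168, 9, 2, 5, 264] (same object as a, b)
`print(a)` → prints [168, 9, 2, 5, 264]
`print(c)` → prints [168, 9, 2, 5, 264]

Answer:
[168, 9, 2, 5, 264]
[168, 9, 2, 5, 264]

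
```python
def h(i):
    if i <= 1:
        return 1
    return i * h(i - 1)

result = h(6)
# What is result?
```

h(6) = 6 * 5 * 4 * 3 * 2 * 1 = 720

Answer: 720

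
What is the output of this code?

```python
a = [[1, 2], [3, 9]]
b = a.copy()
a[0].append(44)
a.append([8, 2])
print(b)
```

Key concept: shallow copy with nested lists.
Step by step:
`a = [[1, 2], [3, 9]]` → a = [[1, 2], [3, 9]]
`b = a.copy()` → b = [[1, 2], [3, 9]]
`a[0].append(44)` → a = [[1, 2, 44], [3, 9]]; b = [[1, 2, 44], [3, 9]]
`a.append([8, 2])` → a = [[1, 2, 44], [3, 9], [8, 2]]
`print(b)` → prints [[1, 2, 44], [3, 9]]

Answer: [[1, 2, 44], [3, 9]]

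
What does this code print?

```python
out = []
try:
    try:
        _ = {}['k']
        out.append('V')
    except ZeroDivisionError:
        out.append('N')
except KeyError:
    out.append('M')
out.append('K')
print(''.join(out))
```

Execution trace: 'M' (outer except KeyError) → 'K' (after the try/except). Output: MK

Answer: MK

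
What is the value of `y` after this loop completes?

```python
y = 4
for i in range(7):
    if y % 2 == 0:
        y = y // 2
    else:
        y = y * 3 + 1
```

Collatz-style transformation from 4
`y` takes the values: 4 → 2 → 1 → 4 → 2 → 1 → 4 → 2

Answer: 2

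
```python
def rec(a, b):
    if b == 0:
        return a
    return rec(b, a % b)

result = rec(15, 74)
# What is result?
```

rec(15, 74) -> rec(74, 15) -> rec(15, 14) -> rec(14, 1) -> rec(1, 0) -> 1

Answer: 1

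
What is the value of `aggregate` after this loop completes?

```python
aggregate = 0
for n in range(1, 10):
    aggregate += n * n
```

Sum of squares 1² to 9² = 285
`aggregate` takes the values: 0 → 1 → 5 → 14 → 30 → 55 → 91 → 140 → 204 → 285

Answer: 285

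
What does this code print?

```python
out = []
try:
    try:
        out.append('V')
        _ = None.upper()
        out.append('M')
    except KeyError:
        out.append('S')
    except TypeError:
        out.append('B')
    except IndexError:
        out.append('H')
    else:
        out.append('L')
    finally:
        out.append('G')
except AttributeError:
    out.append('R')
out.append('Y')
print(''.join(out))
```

Execution trace: 'V' (try body) → 'G' (finally) → 'R' (outer except AttributeError) → 'Y' (after the try/except). Output: VGRY

Answer: VGRY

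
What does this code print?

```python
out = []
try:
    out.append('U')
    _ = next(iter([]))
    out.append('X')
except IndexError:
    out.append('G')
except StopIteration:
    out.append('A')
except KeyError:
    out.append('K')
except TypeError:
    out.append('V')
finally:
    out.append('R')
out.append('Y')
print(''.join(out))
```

Execution trace: 'U' (try body) → 'A' (except StopIteration) → 'R' (finally) → 'Y' (after the try/except). Output: UARY

Answer: UARY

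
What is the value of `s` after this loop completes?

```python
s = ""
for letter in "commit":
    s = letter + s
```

Reverse 'commit'
`s` takes the values: "" → "c" → "oc" → "moc" → "mmoc" → "immoc" → "timmoc"

Answer: "timmoc"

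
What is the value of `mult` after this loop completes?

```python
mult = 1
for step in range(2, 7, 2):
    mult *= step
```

Product of even numbers 2 to 6
`mult` takes the values: 1 → 2 → 8 → 48

Answer: 48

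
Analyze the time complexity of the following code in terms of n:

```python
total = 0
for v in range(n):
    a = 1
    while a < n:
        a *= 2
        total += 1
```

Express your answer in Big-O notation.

Each loop level contributes: n × log n. Multiplying the contributions gives O(n log n).

Answer: O(n log n)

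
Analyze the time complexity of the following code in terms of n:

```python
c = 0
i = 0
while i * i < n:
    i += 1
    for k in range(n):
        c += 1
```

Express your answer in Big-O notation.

Each loop level contributes: √n × n. Multiplying the contributions gives O(n√n).

Answer: O(n√n)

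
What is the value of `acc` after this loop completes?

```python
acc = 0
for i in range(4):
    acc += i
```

Sum of 0 to 3 = 6
`acc` takes the values: 0 → 1 → 3 → 6

Answer: 6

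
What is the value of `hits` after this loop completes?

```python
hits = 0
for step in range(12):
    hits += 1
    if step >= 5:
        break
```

Loop breaks when step reaches 5, hits is 6
`hits` takes the values: 0 → 1 → 2 → 3 → 4 → 5 → 6

Answer: 6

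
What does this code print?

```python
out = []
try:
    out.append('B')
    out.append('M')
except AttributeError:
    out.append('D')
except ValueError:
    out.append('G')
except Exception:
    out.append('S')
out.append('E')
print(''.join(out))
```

Execution trace: 'B' (try body) → 'M' (try body, no exception) → 'E' (after the try/except). Output: BME

Answer: BME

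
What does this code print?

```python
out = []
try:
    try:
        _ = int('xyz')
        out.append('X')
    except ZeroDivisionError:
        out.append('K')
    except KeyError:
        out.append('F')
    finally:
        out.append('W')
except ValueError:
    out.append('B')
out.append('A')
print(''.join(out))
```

Execution trace: 'W' (finally) → 'B' (outer except ValueError) → 'A' (after the try/except). Output: WBA

Answer: WBA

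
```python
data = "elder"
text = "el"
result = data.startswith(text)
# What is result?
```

Trace:
`data = "elder"` → data = 'elder'
`text = "el"` → text = 'el'
`result = data.startswith(text)` → result = True
So result = True

Answer: True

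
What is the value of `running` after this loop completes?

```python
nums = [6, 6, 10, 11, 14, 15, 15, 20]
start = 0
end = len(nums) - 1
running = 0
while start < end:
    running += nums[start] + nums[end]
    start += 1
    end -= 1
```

Sum of pairs from ends
`running` takes the values: 0 → 26 → 47 → 72 → 97

Answer: 97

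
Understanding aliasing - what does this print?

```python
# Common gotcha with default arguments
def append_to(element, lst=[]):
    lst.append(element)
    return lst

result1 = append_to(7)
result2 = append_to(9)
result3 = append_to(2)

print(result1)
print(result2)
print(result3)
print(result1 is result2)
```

Key concept: mutable default argument gotcha.
Step by step:
`result1 = append_to(7)` → result1 = [7]
`result2 = append_to(9)` → result1 = [7, 9] (same object as result2); result2 = [7, 9] (same object as result1)
`result3 = append_to(2)` → result1 = [7, 9, 2] (same object as result2, result3); result2 = [7, 9, 2] (same object as result1, result3); result3 = [7, 9, 2] (same object as result1, result2)
`print(result1)` → prints [7, 9, 2]
`print(result2)` → prints [7, 9, 2]
`print(result3)` → prints [7, 9, 2]
`print(result1 is result2)` → prints True

Answer:
[7, 9, 2]
[7, 9, 2]
[7, 9, 2]
True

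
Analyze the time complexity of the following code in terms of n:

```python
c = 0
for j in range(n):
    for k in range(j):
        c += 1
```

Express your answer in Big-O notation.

Each loop level contributes: n × n. Multiplying the contributions gives O(n^2).

Answer: O(n^2)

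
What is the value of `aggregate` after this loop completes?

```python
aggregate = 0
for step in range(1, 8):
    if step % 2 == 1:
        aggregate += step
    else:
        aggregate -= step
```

Add odd, subtract even
`aggregate` takes the values: 0 → 1 → -1 → 2 → -2 → 3 → -3 → 4

Answer: 4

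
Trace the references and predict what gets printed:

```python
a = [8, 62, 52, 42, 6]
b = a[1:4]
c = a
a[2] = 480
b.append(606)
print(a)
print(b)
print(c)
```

Key concept: slice vs alias.
Step by step:
`a = [8, 62, 52, 42, 6]` → a = [8, 62, 52, 42, 6]
`b = a[1:4]` → b = [62, 52, 42]
`c = a` → c = [8, 62, 52, 42, 6] (same object as a)
`a[2] = 480` → a = [8, 62, 480, 42, 6] (same object as c); c = [8, 62, 480, 42, 6] (same object as a)
`b.append(606)` → b = [62, 52, 42, 606]
`print(a)` → prints [8, 62, 480, 42, 6]
`print(b)` → prints [62, 52, 42, 606]
`print(c)` → prints [8, 62, 480, 42, 6]

Answer:
[8, 62, 480, 42, 6]
[62, 52, 42, 606]
[8, 62, 480, 42, 6]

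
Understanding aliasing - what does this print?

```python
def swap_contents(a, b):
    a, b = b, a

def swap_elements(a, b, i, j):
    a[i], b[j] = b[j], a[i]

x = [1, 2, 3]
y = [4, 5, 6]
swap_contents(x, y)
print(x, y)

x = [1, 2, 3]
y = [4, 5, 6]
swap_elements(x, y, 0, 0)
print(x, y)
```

Key concept: parameter rebinding vs mutation.
Step by step:
`x = [1, 2, 3]` → x = [1, 2, 3]
`y = [4, 5, 6]` → y = [4, 5, 6]
`swap_contents(x, y)` → no visible change to tracked variables
`print(x, y)` → prints [1, 2, 3] [4, 5, 6]
`x = [1, 2, 3]` → x = [1, 2, 3]
`y = [4, 5, 6]` → y = [4, 5, 6]
`swap_elements(x, y, 0, 0)` → x = [4, 2, 3]; y = [1, 5, 6]
`print(x, y)` → prints [4, 2, 3] [1, 5, 6]

Answer:
[1, 2, 3] [4, 5, 6]
[4, 2, 3] [1, 5, 6]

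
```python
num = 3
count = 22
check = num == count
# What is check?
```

Trace:
`num = 3` → num = 3
`count = 22` → count = 22
`check = num == count` → check = False
So check = False

Answer: False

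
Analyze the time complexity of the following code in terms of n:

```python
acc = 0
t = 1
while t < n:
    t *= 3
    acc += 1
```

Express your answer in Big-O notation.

Each loop level contributes: log n. Multiplying the contributions gives O(log n).

Answer: O(log n)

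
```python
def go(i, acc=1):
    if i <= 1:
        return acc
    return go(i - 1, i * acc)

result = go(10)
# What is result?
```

Accumulator trace (n, acc): (10, 1) -> (9, 10) -> (8, 90) -> (7, 720) -> (6, 5040) -> (5, 30240) -> (4, 151200) -> (3, 604800) -> (2, 1814400) -> (1, 3628800) -> return 3628800

Answer: 3628800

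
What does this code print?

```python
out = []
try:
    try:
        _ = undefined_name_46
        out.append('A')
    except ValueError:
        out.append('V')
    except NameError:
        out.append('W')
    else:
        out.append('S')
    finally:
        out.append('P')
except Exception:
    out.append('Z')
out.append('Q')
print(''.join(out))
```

Execution trace: 'W' (inner except NameError) → 'P' (inner finally) → 'Q' (after the try/except). Output: WPQ

Answer: WPQ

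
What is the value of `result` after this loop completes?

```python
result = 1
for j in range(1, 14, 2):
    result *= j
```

Product of 1, 3, 5, ... up to 13
`result` takes the values: 1 → 3 → 15 → 105 → 945 → 10395 → 135135

Answer: 135135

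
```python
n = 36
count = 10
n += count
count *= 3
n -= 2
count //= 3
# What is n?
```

Trace:
`n = 36` → n = 36
`count = 10` → count = 10
`n += count` → n = 46
`count *= 3` → count = 30
`n -= 2` → n = 44
`count //= 3` → count = 10
So n = 44

Answer: 44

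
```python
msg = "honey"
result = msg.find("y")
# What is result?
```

Trace:
`msg = "honey"` → msg = 'honey'
`result = msg.find("y")` → result = 4
So result = 4

Answer: 4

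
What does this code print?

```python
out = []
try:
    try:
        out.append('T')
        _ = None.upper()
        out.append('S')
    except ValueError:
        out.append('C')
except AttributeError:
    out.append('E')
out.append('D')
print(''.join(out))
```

Execution trace: 'T' (try body) → 'E' (outer except AttributeError) → 'D' (after the try/except). Output: TED

Answer: TED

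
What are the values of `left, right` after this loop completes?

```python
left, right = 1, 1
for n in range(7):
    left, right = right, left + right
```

Fibonacci: after 7 iterations
`left, right` takes the values: (1, 1) → (1, 2) → (2, 3) → (3, 5) → (5, 8) → (8, 13) → (13, 21) → (21, 34)

Answer: 21, 34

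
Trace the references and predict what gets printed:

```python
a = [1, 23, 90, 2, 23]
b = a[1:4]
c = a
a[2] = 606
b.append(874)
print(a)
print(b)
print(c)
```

Key concept: slice vs alias.
Step by step:
`a = [1, 23, 90, 2, 23]` → a = [1, 23, 90, 2, 23]
`b = a[1:4]` → b = [23, 90, 2]
`c = a` → c = [1, 23, 90, 2, 23] (same object as a)
`a[2] = 606` → a = [1, 23, 606, 2, 23] (same object as c); c = [1, 23, 606, 2, 23] (same object as a)
`b.append(874)` → b = [23, 90, 2, 874]
`print(a)` → prints [1, 23, 606, 2, 23]
`print(b)` → prints [23, 90, 2, 874]
`print(c)` → prints [1, 23, 606, 2, 23]

Answer:
[1, 23, 606, 2, 23]
[23, 90, 2, 874]
[1, 23, 606, 2, 23]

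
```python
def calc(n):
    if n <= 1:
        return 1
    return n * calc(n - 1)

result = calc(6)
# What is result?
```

calc(6) = 6 * 5 * 4 * 3 * 2 * 1 = 720

Answer: 720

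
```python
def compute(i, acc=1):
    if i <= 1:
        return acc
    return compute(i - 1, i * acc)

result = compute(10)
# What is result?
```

Accumulator trace (n, acc): (10, 1) -> (9, 10) -> (8, 90) -> (7, 720) -> (6, 5040) -> (5, 30240) -> (4, 151200) -> (3, 604800) -> (2, 1814400) -> (1, 3628800) -> return 3628800

Answer: 3628800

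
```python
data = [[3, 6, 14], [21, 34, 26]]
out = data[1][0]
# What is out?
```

Trace:
`data = [[3, 6, 14], [21, 34, 26]]` → data = [[3, 6, 14], [21, 34, 26]]
`out = data[1][0]` → out = 21
So out = 21

Answer: 21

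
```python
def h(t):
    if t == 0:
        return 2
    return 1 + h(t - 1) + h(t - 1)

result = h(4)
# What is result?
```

h(t) = 1 + 2·h(t-1), h(0)=2. Closed form: (2+1)·2^4 - 1 = 47.

Answer: 47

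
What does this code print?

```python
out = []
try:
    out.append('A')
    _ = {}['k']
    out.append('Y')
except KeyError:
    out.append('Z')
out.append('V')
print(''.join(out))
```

Execution trace: 'A' (try body) → 'Z' (except KeyError) → 'V' (after the try/except). Output: AZV

Answer: AZV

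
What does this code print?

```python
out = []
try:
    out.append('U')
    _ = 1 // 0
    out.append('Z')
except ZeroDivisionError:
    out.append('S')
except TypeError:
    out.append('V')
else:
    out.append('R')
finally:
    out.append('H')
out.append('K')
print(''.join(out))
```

Execution trace: 'U' (try body) → 'S' (except ZeroDivisionError) → 'H' (finally) → 'K' (after the try/except). Output: USHK

Answer: USHK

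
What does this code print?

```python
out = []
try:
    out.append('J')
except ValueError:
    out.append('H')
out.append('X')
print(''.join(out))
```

Execution trace: 'J' (try body, no exception) → 'X' (after the try/except). Output: JX

Answer: JX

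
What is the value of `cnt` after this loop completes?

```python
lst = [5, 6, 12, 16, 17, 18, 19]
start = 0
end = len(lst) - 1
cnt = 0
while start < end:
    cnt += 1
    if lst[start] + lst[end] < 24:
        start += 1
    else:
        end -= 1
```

Steps to find pair summing to 24
`cnt` takes the values: 0 → 1 → 2 → 3 → 4 → 5 → 6

Answer: 6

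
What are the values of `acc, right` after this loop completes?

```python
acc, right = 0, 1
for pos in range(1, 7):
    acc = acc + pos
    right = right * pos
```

Sum and factorial of 1 to 6
`acc, right` takes the values: (0, 1) → (1, 1) → (3, 1) → (3, 2) → (6, 2) → (6, 6) → (10, 6) → (10, 24) → (15, 24) → (15, 120) → (21, 120) → (21, 720)

Answer: 21, 720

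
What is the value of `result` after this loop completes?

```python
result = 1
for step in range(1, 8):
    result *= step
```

7! = 5040
`result` takes the values: 1 → 2 → 6 → 24 → 120 → 720 → 5040

Answer: 5040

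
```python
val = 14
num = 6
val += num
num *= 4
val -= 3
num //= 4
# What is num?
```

Trace:
`val = 14` → val = 14
`num = 6` → num = 6
`val += num` → val = 20
`num *= 4` → num = 24
`val -= 3` → val = 17
`num //= 4` → num = 6
So num = 6

Answer: 6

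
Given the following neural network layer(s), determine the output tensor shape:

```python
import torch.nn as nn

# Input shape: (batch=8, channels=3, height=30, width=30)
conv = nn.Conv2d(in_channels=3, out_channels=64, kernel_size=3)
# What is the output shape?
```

Input: (8, 3, 30, 30) -> Output: (8, 64, 28, 28)

Answer: (8, 64, 28, 28)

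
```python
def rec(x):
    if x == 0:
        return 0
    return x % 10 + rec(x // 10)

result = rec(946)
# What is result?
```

Sum of digits of 946: 6 + 4 + 9 = 19

Answer: 19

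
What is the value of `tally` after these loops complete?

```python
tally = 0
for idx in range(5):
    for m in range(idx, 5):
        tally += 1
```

Upper triangle: 5 + 4 + ... + 1
`tally` takes the values: 0 → 1 → 2 → 3 → 4 → 5 → 6 → 7 → 8 → 9 → 10 → 11 → 12 → 13 → 14 → 15

Answer: 15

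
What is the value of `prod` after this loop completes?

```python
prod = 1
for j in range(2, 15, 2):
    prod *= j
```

Product of even numbers 2 to 14
`prod` takes the values: 1 → 2 → 8 → 48 → 384 → 3840 → 46080 → 645120

Answer: 645120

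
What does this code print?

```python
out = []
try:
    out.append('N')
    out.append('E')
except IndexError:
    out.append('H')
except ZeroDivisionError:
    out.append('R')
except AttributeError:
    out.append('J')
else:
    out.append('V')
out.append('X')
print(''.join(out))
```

Execution trace: 'N' (try body) → 'E' (try body, no exception) → 'V' (else) → 'X' (after the try/except). Output: NEVX

Answer: NEVX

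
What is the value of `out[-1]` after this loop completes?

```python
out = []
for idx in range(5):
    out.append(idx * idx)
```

Last element of squares 0 to 4
`out` takes the values: [] → [0] → [0, 1] → [0, 1, 4] → [0, 1, 4, 9] → [0, 1, 4, 9, 16]
So `out[-1]` = 16

Answer: 16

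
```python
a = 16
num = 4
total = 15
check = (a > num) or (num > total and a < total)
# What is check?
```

Trace:
`a = 16` → a = 16
`num = 4` → num = 4
`total = 15` → total = 15
`check = (a > num) or (num > total and a < total)` → check = True
So check = True

Answer: True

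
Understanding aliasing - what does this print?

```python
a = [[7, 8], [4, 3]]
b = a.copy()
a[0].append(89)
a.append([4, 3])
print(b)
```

Key concept: shallow copy with nested lists.
Step by step:
`a = [[7, 8], [4, 3]]` → a = [[7, 8], [4, 3]]
`b = a.copy()` → b = [[7, 8], [4, 3]]
`a[0].append(89)` → a = [[7, 8, 89], [4, 3]]; b = [[7, 8, 89], [4, 3]]
`a.append([4, 3])` → a = [[7, 8, 89], [4, 3], [4, 3]]
`print(b)` → prints [[7, 8, 89], [4, 3]]

Answer: [[7, 8, 89], [4, 3]]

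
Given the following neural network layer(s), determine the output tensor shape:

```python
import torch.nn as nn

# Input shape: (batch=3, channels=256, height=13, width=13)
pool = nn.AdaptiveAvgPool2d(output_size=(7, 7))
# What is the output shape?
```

Input: (3, 256, 13, 13) -> Output: (3, 256, 7, 7)

Answer: (3, 256, 7, 7)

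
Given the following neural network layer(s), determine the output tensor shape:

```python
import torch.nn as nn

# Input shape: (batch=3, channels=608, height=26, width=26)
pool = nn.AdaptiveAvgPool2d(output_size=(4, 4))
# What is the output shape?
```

Input: (3, 608, 26, 26) -> Output: (3, 608, 4, 4)

Answer: (3, 608, 4, 4)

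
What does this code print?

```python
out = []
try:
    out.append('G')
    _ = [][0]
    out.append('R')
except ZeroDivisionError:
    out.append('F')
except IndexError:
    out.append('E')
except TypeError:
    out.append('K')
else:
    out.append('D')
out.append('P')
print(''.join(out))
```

Execution trace: 'G' (try body) → 'E' (except IndexError) → 'P' (after the try/except). Output: GEP

Answer: GEP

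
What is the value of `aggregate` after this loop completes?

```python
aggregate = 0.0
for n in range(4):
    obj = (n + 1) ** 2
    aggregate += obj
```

Sum of squared losses 1² + 2² + ... + 4²
`aggregate` takes the values: 0.0 → 1.0 → 5.0 → 14.0 → 30.0

Answer: 30.0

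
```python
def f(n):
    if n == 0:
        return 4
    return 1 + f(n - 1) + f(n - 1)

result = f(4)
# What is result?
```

f(n) = 1 + 2·f(n-1), f(0)=4. Closed form: (4+1)·2^4 - 1 = 79.

Answer: 79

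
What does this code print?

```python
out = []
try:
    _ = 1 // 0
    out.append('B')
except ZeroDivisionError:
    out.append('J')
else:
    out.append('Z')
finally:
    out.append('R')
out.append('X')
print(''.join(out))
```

Execution trace: 'J' (except ZeroDivisionError) → 'R' (finally) → 'X' (after the try/except). Output: JRX

Answer: JRX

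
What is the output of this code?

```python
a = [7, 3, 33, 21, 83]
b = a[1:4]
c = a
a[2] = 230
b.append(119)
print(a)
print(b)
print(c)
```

Key concept: slice vs alias.
Step by step:
`a = [7, 3, 33, 21, 83]` → a = [7, 3, 33, 21, 83]
`b = a[1:4]` → b = [3, 33, 21]
`c = a` → c = [7, 3, 33, 21, 83] (same object as a)
`a[2] = 230` → a = [7, 3, 230, 21, 83] (same object as c); c = [7, 3, 230, 21, 83] (same object as a)
`b.append(119)` → b = [3, 33, 21, 119]
`print(a)` → prints [7, 3, 230, 21, 83]
`print(b)` → prints [3, 33, 21, 119]
`print(c)` → prints [7, 3, 230, 21, 83]

Answer:
[7, 3, 230, 21, 83]
[3, 33, 21, 119]
[7, 3, 230, 21, 83]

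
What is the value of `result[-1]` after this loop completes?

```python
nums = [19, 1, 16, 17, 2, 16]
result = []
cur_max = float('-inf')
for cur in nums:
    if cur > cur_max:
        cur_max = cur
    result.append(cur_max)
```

Running max ends at 19
`result` takes the values: [] → [19] → [19, 19] → [19, 19, 19] → [19, 19, 19, 19] → [19, 19, 19, 19, 19] → [19, 19, 19, 19, 19, 19]
So `result[-1]` = 19

Answer: 19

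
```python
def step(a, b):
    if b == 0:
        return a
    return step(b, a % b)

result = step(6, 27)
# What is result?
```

step(6, 27) -> step(27, 6) -> step(6, 3) -> step(3, 0) -> 3

Answer: 3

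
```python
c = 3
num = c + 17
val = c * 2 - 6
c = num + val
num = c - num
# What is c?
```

Trace:
`c = 3` → c = 3
`num = c + 17` → num = 20
`val = c * 2 - 6` → val = 0
`c = num + val` → c = 20
`num = c - num` → num = 0
So c = 20

Answer: 20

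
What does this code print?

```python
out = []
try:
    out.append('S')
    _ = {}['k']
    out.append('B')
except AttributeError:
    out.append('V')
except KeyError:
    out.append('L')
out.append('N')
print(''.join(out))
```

Execution trace: 'S' (try body) → 'L' (except KeyError) → 'N' (after the try/except). Output: SLN

Answer: SLN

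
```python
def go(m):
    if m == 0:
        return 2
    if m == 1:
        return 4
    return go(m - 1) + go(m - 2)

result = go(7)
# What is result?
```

Build up from base cases: go(0)=2, go(1)=4, go(2)=6, go(3)=10, go(4)=16, go(5)=26, go(6)=42, ..., go(7)=68

Answer: 68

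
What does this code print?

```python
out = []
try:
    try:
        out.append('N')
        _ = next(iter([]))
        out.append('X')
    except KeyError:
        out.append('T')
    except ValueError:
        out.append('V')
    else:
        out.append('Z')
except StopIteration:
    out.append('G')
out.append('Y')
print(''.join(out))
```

Execution trace: 'N' (try body) → 'G' (outer except StopIteration) → 'Y' (after the try/except). Output: NGY

Answer: NGY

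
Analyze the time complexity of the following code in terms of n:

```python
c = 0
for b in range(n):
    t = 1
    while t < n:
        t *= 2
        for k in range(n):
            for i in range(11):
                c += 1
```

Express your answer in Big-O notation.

Each loop level contributes: n × log n × n × 1. Multiplying the contributions gives O(n^2 log n).

Answer: O(n^2 log n)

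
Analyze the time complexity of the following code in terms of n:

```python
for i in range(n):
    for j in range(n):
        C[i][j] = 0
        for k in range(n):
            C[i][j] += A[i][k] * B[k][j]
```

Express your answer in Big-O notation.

This is Naive matrix multiplication. Time complexity: O(n³).

Answer: O(n³)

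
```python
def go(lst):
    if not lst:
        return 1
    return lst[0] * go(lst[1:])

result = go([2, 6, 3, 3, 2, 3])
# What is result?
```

Product over [2, 6, 3, 3, 2, 3] = 2 * 6 * 3 * 3 * 2 * 3 = 648

Answer: 648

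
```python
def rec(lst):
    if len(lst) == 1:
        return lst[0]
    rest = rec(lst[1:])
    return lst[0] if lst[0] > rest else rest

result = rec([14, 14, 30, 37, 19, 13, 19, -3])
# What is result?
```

Recursive max over [14, 14, 30, 37, 19, 13, 19, -3] = 37

Answer: 37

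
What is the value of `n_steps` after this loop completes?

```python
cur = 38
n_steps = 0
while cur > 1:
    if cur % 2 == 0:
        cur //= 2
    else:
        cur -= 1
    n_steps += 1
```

Steps to reduce 38 to 1
`n_steps` takes the values: 0 → 1 → 2 → 3 → 4 → 5 → 6 → 7

Answer: 7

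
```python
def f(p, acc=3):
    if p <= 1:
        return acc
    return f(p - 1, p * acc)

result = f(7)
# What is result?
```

Accumulator trace (n, acc): (7, 3) -> (6, 21) -> (5, 126) -> (4, 630) -> (3, 2520) -> (2, 7560) -> (1, 15120) -> return 15120

Answer: 15120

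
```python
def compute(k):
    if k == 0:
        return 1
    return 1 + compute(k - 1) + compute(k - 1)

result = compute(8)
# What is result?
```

compute(k) = 1 + 2·compute(k-1), compute(0)=1. Closed form: (1+1)·2^8 - 1 = 511.

Answer: 511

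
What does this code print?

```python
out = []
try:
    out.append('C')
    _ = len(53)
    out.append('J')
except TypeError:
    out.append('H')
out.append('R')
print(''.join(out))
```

Execution trace: 'C' (try body) → 'H' (except TypeError) → 'R' (after the try/except). Output: CHR

Answer: CHR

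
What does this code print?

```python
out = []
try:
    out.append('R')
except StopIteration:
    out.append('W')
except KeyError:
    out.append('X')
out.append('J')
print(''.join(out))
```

Execution trace: 'R' (try body, no exception) → 'J' (after the try/except). Output: RJ

Answer: RJ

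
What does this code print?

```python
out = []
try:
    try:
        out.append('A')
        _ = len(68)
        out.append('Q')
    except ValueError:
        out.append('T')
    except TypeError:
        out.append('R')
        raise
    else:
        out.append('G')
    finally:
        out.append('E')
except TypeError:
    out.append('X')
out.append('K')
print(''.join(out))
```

Execution trace: 'A' (inner try body) → 'R' (inner except TypeError) → 'E' (inner finally) → 'X' (outer except TypeError) → 'K' (after the try/except). Output: AREXK

Answer: AREXK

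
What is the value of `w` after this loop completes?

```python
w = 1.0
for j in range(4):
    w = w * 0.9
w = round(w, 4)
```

Exponential decay: 1.0 * 0.9^4
`w` takes the values: 1.0 → 0.9 → 0.81 → 0.729 → 0.6561

Answer: 0.6561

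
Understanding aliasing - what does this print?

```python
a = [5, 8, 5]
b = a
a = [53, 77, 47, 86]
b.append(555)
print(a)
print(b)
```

Key concept: rebinding vs mutation: a is rebound to a new list, b still points at the original.
Step by step:
`a = [5, 8, 5]` → a = [5, 8, 5]
`b = a` → b = [5, 8, 5] (same object as a)
`a = [53, 77, 47, 86]` → a = [53, 77, 47, 86]
`b.append(555)` → b = [5, 8, 5, 555]
`print(a)` → prints [53, 77, 47, 86]
`print(b)` → prints [5, 8, 5, 555]

Answer:
[53, 77, 47, 86]
[5, 8, 5, 555]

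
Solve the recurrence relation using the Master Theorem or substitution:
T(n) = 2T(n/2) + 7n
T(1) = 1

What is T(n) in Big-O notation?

By Master Theorem: a=2, b=2, f(n)=7n. Since log_2(2) = 1 and f(n) = Θ(n^1), Case 2 applies. T(n) = O(n log n).

Answer: O(n log n)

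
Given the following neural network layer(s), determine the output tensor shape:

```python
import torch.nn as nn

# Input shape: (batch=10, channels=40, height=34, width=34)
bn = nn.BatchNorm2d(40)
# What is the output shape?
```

Input: (10, 40, 34, 34) -> Output: (10, 40, 34, 34)

Answer: (10, 40, 34, 34)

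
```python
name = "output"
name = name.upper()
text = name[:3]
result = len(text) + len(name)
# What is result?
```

Trace:
`name = "output"` → name = 'output'
`name = name.upper()` → name = 'OUTPUT'
`text = name[:3]` → text = 'OUT'
`result = len(text) + len(name)` → result = 9
So result = 9

Answer: 9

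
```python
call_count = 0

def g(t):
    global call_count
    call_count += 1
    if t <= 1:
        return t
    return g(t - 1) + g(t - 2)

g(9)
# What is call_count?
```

Calls(t) = 1 + Calls(t-1) + Calls(t-2); Calls(0)=Calls(1)=1. For t=9 this gives 109.

Answer: 109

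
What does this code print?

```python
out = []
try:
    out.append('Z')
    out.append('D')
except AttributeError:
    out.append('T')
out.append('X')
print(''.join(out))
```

Execution trace: 'Z' (try body) → 'D' (try body, no exception) → 'X' (after the try/except). Output: ZDX

Answer: ZDX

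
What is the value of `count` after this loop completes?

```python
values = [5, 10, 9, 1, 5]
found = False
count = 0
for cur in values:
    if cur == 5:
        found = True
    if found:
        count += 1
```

Count elements after first 5 in [5, 10, 9, 1, 5]
`count` takes the values: 0 → 1 → 2 → 3 → 4 → 5

Answer: 5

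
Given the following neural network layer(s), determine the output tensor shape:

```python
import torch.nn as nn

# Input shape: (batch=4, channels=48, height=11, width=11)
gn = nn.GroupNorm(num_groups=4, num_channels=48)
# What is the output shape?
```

Input: (4, 48, 11, 11) -> Output: (4, 48, 11, 11)

Answer: (4, 48, 11, 11)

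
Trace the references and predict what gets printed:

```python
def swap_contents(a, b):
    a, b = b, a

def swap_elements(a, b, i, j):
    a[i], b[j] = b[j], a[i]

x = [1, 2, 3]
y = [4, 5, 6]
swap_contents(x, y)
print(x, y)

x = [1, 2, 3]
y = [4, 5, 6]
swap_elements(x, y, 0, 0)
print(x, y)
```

Key concept: parameter rebinding vs mutation.
Step by step:
`x = [1, 2, 3]` → x = [1, 2, 3]
`y = [4, 5, 6]` → y = [4, 5, 6]
`swap_contents(x, y)` → no visible change to tracked variables
`print(x, y)` → prints [1, 2, 3] [4, 5, 6]
`x = [1, 2, 3]` → x = [1, 2, 3]
`y = [4, 5, 6]` → y = [4, 5, 6]
`swap_elements(x, y, 0, 0)` → x = [4, 2, 3]; y = [1, 5, 6]
`print(x, y)` → prints [4, 2, 3] [1, 5, 6]

Answer:
[1, 2, 3] [4, 5, 6]
[4, 2, 3] [1, 5, 6]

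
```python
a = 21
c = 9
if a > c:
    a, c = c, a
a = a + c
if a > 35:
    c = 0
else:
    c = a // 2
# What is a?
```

Trace:
`a = 21` → a = 21
`c = 9` → c = 9
`if a > c: ...` → a > c is True → a = 9; c = 21
`a = a + c` → a = 30
`if a > 35: ...` → a > 35 is False, take else branch → c = 15
So a = 30

Answer: 30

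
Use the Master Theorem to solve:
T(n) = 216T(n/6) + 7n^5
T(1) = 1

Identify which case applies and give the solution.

a=216, b=6, f(n)=7n^5. log_6(216) = 3. Since c=5 > 3 and the regularity condition holds (216(n/6)^5 = (216/6^5)n^5 with 216/6^5 < 1), Case 3 applies: T(n) = Θ(f(n)) = O(n^5).

Answer: O(n^5) - Case 3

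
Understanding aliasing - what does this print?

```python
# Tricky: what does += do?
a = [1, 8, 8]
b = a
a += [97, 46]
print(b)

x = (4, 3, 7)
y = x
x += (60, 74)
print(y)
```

Key concept: += behavior differs for mutable vs immutable.
Step by step:
`a = [1, 8, 8]` → a = [1, 8, 8]
`b = a` → b = [1, 8, 8] (same object as a)
`a += [97, 46]` → a = [1, 8, 8, 97, 46] (same object as b); b = [1, 8, 8, 97, 46] (same object as a)
`print(b)` → prints [1, 8, 8, 97, 46]
`x = (4, 3, 7)` → x = (4, 3, 7)
`y = x` → y = (4, 3, 7)
`x += (60, 74)` → x = (4, 3, 7, 60, 74)
`print(y)` → prints (4, 3, 7)

Answer:
[1, 8, 8, 97, 46]
(4, 3, 7)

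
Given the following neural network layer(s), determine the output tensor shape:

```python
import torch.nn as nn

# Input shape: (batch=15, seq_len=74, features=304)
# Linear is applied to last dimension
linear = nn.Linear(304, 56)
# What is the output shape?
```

Input: (15, 74, 304) -> Output: (15, 74, 56)

Answer: (15, 74, 56)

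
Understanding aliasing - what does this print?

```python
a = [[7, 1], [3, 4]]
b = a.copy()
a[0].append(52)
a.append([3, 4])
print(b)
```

Key concept: shallow copy with nested lists.
Step by step:
`a = [[7, 1], [3, 4]]` → a = [[7, 1], [3, 4]]
`b = a.copy()` → b = [[7, 1], [3, 4]]
`a[0].append(52)` → a = [[7, 1, 52], [3, 4]]; b = [[7, 1, 52], [3, 4]]
`a.append([3, 4])` → a = [[7, 1, 52], [3, 4], [3, 4]]
`print(b)` → prints [[7, 1, 52], [3, 4]]

Answer: [[7, 1, 52], [3, 4]]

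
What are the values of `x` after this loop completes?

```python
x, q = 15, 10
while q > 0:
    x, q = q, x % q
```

GCD of 15 and 10
`x` takes the values: 15 → 10 → 5

Answer: 5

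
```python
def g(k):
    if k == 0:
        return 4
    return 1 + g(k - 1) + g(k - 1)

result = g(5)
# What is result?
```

g(k) = 1 + 2·g(k-1), g(0)=4. Closed form: (4+1)·2^5 - 1 = 159.

Answer: 159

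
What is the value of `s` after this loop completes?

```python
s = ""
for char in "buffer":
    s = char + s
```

Reverse 'buffer'
`s` takes the values: "" → "b" → "ub" → "fub" → "ffub" → "effub" → "reffub"

Answer: "reffub"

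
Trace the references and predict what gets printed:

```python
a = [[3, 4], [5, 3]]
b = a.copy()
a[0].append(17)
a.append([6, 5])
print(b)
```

Key concept: shallow copy with nested lists.
Step by step:
`a = [[3, 4], [5, 3]]` → a = [[3, 4], [5, 3]]
`b = a.copy()` → b = [[3, 4], [5, 3]]
`a[0].append(17)` → a = [[3, 4, 17], [5, 3]]; b = [[3, 4, 17], [5, 3]]
`a.append([6, 5])` → a = [[3, 4, 17], [5, 3], [6, 5]]
`print(b)` → prints [[3, 4, 17], [5, 3]]

Answer: [[3, 4, 17], [5, 3]]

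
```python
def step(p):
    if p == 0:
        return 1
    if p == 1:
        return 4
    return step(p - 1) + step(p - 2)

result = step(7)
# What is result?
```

Build up from base cases: step(0)=1, step(1)=4, step(2)=5, step(3)=9, step(4)=14, step(5)=23, step(6)=37, ..., step(7)=60

Answer: 60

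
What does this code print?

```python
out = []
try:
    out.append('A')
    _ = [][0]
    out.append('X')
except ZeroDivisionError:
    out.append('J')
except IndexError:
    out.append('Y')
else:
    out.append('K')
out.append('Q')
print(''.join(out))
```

Execution trace: 'A' (try body) → 'Y' (except IndexError) → 'Q' (after the try/except). Output: AYQ

Answer: AYQ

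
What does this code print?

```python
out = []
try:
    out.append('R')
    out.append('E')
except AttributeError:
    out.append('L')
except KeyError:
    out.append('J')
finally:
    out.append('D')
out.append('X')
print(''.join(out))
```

Execution trace: 'R' (try body) → 'E' (try body, no exception) → 'D' (finally) → 'X' (after the try/except). Output: REDX

Answer: REDX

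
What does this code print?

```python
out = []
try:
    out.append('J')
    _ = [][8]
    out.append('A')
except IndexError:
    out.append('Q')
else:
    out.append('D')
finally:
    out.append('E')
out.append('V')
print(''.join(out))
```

Execution trace: 'J' (try body) → 'Q' (except IndexError) → 'E' (finally) → 'V' (after the try/except). Output: JQEV

Answer: JQEV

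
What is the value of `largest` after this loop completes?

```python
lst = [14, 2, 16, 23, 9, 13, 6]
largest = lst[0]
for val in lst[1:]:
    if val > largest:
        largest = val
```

Maximum of [14, 2, 16, 23, 9, 13, 6]
`largest` takes the values: 14 → 16 → 23

Answer: 23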